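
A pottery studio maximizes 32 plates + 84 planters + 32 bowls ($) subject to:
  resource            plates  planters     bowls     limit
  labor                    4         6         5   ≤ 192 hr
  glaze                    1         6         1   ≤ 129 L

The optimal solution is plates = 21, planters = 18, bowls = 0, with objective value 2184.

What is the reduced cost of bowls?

-6

Check each constraint at x*: labor 192/192 (tight); glaze 129/129 (tight).
From A_Bᵀ y = c: 4·y_labor + 1·y_glaze = 32; 6·y_labor + 6·y_glaze = 84.
→ y_labor = 6 and y_glaze = 8.
Reduced cost of bowls: c₃ − yᵀa₃ = 32 − (6·5 + 8·1) = 32 − 38 = -6.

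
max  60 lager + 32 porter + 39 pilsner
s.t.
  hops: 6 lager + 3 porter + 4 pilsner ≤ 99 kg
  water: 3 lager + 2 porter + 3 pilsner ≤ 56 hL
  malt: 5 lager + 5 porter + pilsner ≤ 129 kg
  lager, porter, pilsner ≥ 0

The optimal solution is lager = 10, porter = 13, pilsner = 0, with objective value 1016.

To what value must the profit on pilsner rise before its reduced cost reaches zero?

44

Binding: hops and water. Non-binding: malt (14 unused).
Slack constraints have shadow price 0 (complementary slackness).
Dual feasibility on the basic columns requires 6·y_hops + 3·y_water = 60, 3·y_hops + 2·y_water = 32.
Solving: y_hops = 8, y_water = 4.
pilsner enters the basis when its profit ≥ yᵀa₃ = 8·4 + 4·3 = 44.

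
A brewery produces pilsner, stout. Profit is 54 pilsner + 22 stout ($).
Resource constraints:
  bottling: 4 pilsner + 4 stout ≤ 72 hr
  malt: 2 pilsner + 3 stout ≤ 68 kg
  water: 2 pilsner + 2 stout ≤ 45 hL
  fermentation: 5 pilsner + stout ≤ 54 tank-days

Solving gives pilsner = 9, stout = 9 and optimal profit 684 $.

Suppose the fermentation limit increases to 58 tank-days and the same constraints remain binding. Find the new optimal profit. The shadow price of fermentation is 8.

Δb = 4, so new z* = 684 + (8)·(4) = 684 + 32 = 716.

716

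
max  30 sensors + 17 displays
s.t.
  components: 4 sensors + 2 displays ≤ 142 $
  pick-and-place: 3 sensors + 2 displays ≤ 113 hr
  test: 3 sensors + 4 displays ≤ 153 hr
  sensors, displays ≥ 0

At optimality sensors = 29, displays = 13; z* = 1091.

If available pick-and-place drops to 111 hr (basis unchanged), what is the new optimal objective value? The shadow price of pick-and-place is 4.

Δb = -2, so new z* = 1091 + (4)·(-2) = 1091 − 8 = 1083.

1083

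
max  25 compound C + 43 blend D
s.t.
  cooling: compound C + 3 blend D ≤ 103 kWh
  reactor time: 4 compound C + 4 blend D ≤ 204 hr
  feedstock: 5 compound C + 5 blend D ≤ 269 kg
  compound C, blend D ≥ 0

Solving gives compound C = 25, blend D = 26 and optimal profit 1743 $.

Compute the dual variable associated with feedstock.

0

At the optimum: cooling uses 103 of 103 (binding); reactor time uses 204 of 204 (binding); feedstock uses 255 of 269 (slack = 14).
Since feedstock is not tight, its dual is 0.
The binding rows give the dual system: 1·y_cooling + 4·y_reactor time = 25 and 3·y_cooling + 4·y_reactor time = 43.
Solving: y_cooling = 9, y_reactor time = 4.
Shadow price of feedstock = 0.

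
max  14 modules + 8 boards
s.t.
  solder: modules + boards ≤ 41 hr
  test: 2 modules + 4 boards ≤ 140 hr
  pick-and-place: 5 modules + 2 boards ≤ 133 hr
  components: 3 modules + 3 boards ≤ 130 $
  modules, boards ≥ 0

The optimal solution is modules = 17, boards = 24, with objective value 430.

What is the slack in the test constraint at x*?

10

test used = 2·17 + 4·24 = 130; slack = 140 − 130 = 10.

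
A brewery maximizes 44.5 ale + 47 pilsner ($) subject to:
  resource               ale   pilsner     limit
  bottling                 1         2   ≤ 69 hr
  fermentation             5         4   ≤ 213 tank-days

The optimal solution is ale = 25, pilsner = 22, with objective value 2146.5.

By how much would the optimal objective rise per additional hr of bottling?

At the optimum: bottling uses 69 of 69 (binding); fermentation uses 213 of 213 (binding).
Dual feasibility on the basic columns requires 1·y_bottling + 5·y_fermentation = 44.5, 2·y_bottling + 4·y_fermentation = 47.
Solving: y_bottling = 9.5, y_fermentation = 7.
Shadow price of bottling = 9.5.

9.5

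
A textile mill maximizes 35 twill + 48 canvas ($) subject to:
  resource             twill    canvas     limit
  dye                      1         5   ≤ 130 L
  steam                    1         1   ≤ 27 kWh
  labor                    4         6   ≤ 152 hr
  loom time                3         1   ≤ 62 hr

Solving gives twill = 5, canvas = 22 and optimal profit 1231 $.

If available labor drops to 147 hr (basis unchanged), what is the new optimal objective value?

Binding: steam and labor. Non-binding: dye (15 unused), loom time (25 unused).
By complementary slackness, y = 0 for the non-binding constraints.
The binding rows give the dual system: 1·y_steam + 4·y_labor = 35 and 1·y_steam + 6·y_labor = 48.
This yields shadow prices y_steam = 9, y_labor = 6.5.
Δz = y_labor·Δb = 6.5 × (-5) = -32.5, so new z* = 1231 − 32.5 = 1198.5.

1198.5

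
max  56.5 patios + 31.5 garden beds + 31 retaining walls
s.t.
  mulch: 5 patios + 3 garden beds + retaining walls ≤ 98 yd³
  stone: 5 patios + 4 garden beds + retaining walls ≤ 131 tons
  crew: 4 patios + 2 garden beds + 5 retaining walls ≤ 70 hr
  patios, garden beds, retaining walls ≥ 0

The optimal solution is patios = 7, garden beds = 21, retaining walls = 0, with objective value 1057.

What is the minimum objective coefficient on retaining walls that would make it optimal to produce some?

At the optimum: mulch uses 98 of 98 (binding); stone uses 119 of 131 (slack = 12); crew uses 70 of 70 (binding).
By complementary slackness, y = 0 for the non-binding constraint.
Dual feasibility on the basic columns requires 5·y_mulch + 4·y_crew = 56.5, 3·y_mulch + 2·y_crew = 31.5.
This yields shadow prices y_mulch = 6.5, y_crew = 6.
retaining walls enters the basis when its profit ≥ yᵀa₃ = 6.5·1 + 6·5 = 36.5.

36.5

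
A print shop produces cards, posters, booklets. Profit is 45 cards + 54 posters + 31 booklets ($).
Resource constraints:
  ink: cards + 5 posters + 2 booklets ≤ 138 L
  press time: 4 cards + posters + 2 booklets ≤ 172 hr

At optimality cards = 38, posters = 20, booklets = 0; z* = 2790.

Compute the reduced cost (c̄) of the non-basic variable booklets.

-5

Both ink and press time are binding at x*.
The binding rows give the dual system: 1·y_ink + 4·y_press time = 45 and 5·y_ink + 1·y_press time = 54.
This yields shadow prices y_ink = 9, y_press time = 9.
Reduced cost of booklets: c₃ − yᵀa₃ = 31 − (9·2 + 9·2) = 31 − 36 = -5.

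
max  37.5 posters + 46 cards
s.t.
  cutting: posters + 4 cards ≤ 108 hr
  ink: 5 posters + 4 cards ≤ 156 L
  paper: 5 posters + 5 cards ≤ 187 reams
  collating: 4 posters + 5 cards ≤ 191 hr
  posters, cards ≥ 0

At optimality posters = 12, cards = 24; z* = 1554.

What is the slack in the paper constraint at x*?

paper used = 5·12 + 5·24 = 180; slack = 187 − 180 = 7.

7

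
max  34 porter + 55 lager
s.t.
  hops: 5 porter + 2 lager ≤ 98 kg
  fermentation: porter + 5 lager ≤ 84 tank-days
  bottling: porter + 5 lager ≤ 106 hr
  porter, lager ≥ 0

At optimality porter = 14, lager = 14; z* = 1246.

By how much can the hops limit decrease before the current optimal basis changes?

64.4

Binding constraints: hops, fermentation. The basis is B = [[5,2],[1,5]] with det 23.
Per unit decrease in hops, x* moves by d = (-0.2174, 0.0435).
The basis stays optimal until porter reaches 0; allowable decrease = 64.4 kg.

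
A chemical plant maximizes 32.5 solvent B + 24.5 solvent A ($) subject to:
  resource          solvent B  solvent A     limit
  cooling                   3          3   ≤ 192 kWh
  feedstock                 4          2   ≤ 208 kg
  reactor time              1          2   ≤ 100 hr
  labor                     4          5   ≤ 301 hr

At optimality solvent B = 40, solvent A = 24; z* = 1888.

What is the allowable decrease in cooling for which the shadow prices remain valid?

36

Binding constraints: cooling, feedstock. The basis is B = [[3,3],[4,2]] with det -6.
Per unit decrease in cooling, x* moves by d = (0.3333, -0.6667).
The basis stays optimal until solvent A reaches 0; allowable decrease = 36 kWh.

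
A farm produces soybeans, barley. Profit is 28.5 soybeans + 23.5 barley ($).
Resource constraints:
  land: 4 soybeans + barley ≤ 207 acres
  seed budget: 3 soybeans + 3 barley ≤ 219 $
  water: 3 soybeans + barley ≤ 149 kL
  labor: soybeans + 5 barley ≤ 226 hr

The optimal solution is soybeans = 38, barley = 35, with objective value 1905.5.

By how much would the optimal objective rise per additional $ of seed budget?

Binding: seed budget and water. Non-binding: land (20 unused), labor (13 unused).
Since land, labor are not tight, their duals are 0.
Dual feasibility on the basic columns requires 3·y_seed budget + 3·y_water = 28.5, 3·y_seed budget + 1·y_water = 23.5.
This yields shadow prices y_seed budget = 7, y_water = 2.5.
Shadow price of seed budget = 7.

7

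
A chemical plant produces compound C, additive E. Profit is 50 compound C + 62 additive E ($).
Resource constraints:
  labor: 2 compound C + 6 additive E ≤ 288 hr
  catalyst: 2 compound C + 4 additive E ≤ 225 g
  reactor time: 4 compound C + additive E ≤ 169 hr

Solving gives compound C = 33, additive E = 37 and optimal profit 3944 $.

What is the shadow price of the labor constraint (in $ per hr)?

9

At the optimum: labor uses 288 of 288 (binding); catalyst uses 214 of 225 (slack = 11); reactor time uses 169 of 169 (binding).
Slack constraints have shadow price 0 (complementary slackness).
The binding rows give the dual system: 2·y_labor + 4·y_reactor time = 50 and 6·y_labor + 1·y_reactor time = 62.
This yields shadow prices y_labor = 9, y_reactor time = 8.
Shadow price of labor = 9.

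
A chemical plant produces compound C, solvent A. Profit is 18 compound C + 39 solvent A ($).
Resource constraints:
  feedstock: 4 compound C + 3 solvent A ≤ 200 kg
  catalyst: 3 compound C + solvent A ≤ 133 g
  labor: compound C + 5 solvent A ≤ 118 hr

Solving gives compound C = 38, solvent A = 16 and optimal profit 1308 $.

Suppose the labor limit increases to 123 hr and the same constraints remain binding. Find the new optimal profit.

At the optimum: feedstock uses 200 of 200 (binding); catalyst uses 130 of 133 (slack = 3); labor uses 118 of 118 (binding).
Since catalyst is not tight, its dual is 0.
Dual feasibility on the basic columns requires 4·y_feedstock + 1·y_labor = 18, 3·y_feedstock + 5·y_labor = 39.
This yields shadow prices y_feedstock = 3, y_labor = 6.
Δz = y_labor·Δb = 6 × (5) = 30, so new z* = 1308 + 30 = 1338.

1338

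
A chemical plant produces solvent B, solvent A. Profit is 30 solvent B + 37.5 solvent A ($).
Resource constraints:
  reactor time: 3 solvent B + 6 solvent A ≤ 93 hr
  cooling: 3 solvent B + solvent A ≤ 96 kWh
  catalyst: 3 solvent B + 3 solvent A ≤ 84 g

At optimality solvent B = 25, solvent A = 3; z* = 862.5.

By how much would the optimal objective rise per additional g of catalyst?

7.5

At the optimum: reactor time uses 93 of 93 (binding); cooling uses 78 of 96 (slack = 18); catalyst uses 84 of 84 (binding).
By complementary slackness, y = 0 for the non-binding constraint.
The binding rows give the dual system: 3·y_reactor time + 3·y_catalyst = 30 and 6·y_reactor time + 3·y_catalyst = 37.5.
Solving: y_reactor time = 2.5, y_catalyst = 7.5.
Shadow price of catalyst = 7.5.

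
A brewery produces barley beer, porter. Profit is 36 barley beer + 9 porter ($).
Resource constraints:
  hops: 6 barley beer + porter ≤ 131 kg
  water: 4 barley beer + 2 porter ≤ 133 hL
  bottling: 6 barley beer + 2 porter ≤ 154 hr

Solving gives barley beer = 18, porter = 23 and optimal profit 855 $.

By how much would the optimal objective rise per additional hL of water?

0

Binding: hops and bottling. Non-binding: water (15 unused).
By complementary slackness, y = 0 for the non-binding constraint.
The binding rows give the dual system: 6·y_hops + 6·y_bottling = 36 and 1·y_hops + 2·y_bottling = 9.
This yields shadow prices y_hops = 3, y_bottling = 3.
Shadow price of water = 0.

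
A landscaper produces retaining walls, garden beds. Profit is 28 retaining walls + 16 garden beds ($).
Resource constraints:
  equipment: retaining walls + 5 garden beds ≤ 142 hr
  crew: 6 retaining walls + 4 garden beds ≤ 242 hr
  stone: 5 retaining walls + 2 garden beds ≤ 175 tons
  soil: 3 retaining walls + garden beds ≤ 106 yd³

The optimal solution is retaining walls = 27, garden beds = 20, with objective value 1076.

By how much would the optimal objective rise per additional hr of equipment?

0

Binding: crew and stone. Non-binding: equipment (15 unused), soil (5 unused).
Slack constraints have shadow price 0 (complementary slackness).
The binding rows give the dual system: 6·y_crew + 5·y_stone = 28 and 4·y_crew + 2·y_stone = 16.
→ y_crew = 3 and y_stone = 2.
Shadow price of equipment = 0.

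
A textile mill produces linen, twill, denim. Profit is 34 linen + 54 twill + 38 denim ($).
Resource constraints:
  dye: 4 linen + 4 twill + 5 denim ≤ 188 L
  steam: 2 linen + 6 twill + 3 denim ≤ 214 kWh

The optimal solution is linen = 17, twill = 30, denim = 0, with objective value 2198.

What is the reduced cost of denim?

-7

Both dye and steam are binding at x*.
Dual feasibility on the basic columns requires 4·y_dye + 2·y_steam = 34, 4·y_dye + 6·y_steam = 54.
This yields shadow prices y_dye = 6, y_steam = 5.
Reduced cost of denim: c₃ − yᵀa₃ = 38 − (6·5 + 5·3) = 38 − 45 = -7.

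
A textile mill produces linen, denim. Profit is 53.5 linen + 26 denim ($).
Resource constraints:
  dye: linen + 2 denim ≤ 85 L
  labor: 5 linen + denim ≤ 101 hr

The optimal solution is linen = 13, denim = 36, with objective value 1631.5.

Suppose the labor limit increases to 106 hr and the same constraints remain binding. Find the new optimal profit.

At the optimum: dye uses 85 of 85 (binding); labor uses 101 of 101 (binding).
Dual feasibility on the basic columns requires 1·y_dye + 5·y_labor = 53.5, 2·y_dye + 1·y_labor = 26.
Solving: y_dye = 8.5, y_labor = 9.
Δz = y_labor·Δb = 9 × (5) = 45, so new z* = 1631.5 + 45 = 1676.5.

1676.5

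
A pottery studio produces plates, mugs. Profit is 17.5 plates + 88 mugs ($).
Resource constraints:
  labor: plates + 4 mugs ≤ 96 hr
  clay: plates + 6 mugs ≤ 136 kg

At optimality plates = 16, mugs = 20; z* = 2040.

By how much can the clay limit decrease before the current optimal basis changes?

40

Binding constraints: labor, clay. The basis is B = [[1,4],[1,6]] with det 2.
Per unit decrease in clay, x* moves by d = (2, -0.5).
The basis stays optimal until mugs reaches 0; allowable decrease = 40 kg.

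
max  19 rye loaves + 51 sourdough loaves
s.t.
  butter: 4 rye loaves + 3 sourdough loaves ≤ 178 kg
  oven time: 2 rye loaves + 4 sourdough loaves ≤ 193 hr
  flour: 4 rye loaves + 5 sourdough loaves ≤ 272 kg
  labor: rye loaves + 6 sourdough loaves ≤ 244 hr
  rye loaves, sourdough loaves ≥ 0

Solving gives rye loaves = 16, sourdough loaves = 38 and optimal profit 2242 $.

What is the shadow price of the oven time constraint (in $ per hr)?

0

At the optimum: butter uses 178 of 178 (binding); oven time uses 184 of 193 (slack = 9); flour uses 254 of 272 (slack = 18); labor uses 244 of 244 (binding).
By complementary slackness, y = 0 for the non-binding constraints.
The binding rows give the dual system: 4·y_butter + 1·y_labor = 19 and 3·y_butter + 6·y_labor = 51.
→ y_butter = 3 and y_labor = 7.
Shadow price of oven time = 0.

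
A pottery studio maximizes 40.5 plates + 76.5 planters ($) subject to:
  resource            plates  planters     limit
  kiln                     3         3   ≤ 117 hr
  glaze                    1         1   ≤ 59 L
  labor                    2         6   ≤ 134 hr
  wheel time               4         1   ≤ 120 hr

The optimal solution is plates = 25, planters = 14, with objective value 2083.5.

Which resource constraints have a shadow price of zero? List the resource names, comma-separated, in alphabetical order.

kiln: 117/117 (binding)
glaze: 39/59 (slack 20)
labor: 134/134 (binding)
wheel time: 114/120 (slack 6)
By complementary slackness, a constraint with positive slack has shadow price 0 → glaze, wheel time.

glaze, wheel time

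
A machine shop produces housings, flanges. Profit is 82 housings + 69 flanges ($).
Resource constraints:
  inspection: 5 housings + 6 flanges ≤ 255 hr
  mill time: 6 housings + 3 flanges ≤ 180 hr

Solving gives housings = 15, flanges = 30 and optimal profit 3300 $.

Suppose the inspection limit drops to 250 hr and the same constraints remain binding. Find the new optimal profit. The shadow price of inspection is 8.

3260

Δb = -5, so new z* = 3300 + (8)·(-5) = 3300 − 40 = 3260.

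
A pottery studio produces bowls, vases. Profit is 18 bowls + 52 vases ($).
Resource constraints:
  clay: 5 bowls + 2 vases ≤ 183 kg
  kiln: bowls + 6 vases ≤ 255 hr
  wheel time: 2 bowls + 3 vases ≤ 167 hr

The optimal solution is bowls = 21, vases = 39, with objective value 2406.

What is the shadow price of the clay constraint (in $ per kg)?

2

Check each constraint at x*: clay 183/183 (tight); kiln 255/255 (tight); wheel time 159/167 (slack 8).
Slack constraints have shadow price 0 (complementary slackness).
From A_Bᵀ y = c: 5·y_clay + 1·y_kiln = 18; 2·y_clay + 6·y_kiln = 52.
This yields shadow prices y_clay = 2, y_kiln = 8.
Shadow price of clay = 2.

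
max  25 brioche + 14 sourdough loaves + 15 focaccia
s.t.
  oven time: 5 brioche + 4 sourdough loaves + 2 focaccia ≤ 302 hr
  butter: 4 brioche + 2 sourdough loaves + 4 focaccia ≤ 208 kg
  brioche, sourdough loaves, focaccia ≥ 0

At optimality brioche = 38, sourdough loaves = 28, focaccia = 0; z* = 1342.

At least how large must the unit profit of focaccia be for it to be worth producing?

22

Both oven time and butter are binding at x*.
The binding rows give the dual system: 5·y_oven time + 4·y_butter = 25 and 4·y_oven time + 2·y_butter = 14.
This yields shadow prices y_oven time = 1, y_butter = 5.
focaccia enters the basis when its profit ≥ yᵀa₃ = 1·2 + 5·4 = 22.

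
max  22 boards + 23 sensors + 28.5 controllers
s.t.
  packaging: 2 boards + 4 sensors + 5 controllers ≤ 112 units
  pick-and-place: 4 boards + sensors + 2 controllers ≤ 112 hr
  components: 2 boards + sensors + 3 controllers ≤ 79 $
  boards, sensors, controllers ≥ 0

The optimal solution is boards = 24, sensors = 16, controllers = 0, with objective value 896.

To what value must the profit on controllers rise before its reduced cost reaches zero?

31

At the optimum: packaging uses 112 of 112 (binding); pick-and-place uses 112 of 112 (binding); components uses 64 of 79 (slack = 15).
Since components is not tight, its dual is 0.
From A_Bᵀ y = c: 2·y_packaging + 4·y_pick-and-place = 22; 4·y_packaging + 1·y_pick-and-place = 23.
This yields shadow prices y_packaging = 5, y_pick-and-place = 3.
controllers enters the basis when its profit ≥ yᵀa₃ = 5·5 + 3·2 = 31.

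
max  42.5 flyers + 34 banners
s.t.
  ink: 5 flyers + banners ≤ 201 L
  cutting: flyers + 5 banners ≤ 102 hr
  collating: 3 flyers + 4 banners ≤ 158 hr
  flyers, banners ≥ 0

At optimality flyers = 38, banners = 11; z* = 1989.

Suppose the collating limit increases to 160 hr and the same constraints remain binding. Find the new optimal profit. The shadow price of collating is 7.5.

Δb = 2, so new z* = 1989 + (7.5)·(2) = 1989 + 15 = 2004.

2004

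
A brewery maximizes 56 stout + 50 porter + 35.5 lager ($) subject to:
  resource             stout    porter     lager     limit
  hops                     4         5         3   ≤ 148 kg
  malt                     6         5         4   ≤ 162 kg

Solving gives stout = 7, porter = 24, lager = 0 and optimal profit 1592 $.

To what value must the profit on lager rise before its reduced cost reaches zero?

At the optimum: hops uses 148 of 148 (binding); malt uses 162 of 162 (binding).
The binding rows give the dual system: 4·y_hops + 6·y_malt = 56 and 5·y_hops + 5·y_malt = 50.
This yields shadow prices y_hops = 2, y_malt = 8.
lager enters the basis when its profit ≥ yᵀa₃ = 2·3 + 8·4 = 38.

38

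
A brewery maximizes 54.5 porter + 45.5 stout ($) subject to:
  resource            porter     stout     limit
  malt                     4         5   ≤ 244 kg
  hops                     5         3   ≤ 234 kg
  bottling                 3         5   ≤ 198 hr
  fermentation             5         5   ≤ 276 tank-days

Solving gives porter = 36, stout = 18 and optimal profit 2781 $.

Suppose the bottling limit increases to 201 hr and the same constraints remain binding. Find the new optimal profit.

At the optimum: malt uses 234 of 244 (slack = 10); hops uses 234 of 234 (binding); bottling uses 198 of 198 (binding); fermentation uses 270 of 276 (slack = 6).
Slack constraints have shadow price 0 (complementary slackness).
The binding rows give the dual system: 5·y_hops + 3·y_bottling = 54.5 and 3·y_hops + 5·y_bottling = 45.5.
Solving: y_hops = 8.5, y_bottling = 4.
Δz = y_bottling·Δb = 4 × (3) = 12, so new z* = 2781 + 12 = 2793.

2793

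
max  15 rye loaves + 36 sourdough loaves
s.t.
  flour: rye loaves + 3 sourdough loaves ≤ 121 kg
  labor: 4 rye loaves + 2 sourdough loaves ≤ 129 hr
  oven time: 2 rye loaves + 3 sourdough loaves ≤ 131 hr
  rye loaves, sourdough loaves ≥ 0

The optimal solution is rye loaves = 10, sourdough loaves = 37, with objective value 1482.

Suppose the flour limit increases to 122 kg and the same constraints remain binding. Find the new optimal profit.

Binding: flour and oven time. Non-binding: labor (15 unused).
By complementary slackness, y = 0 for the non-binding constraint.
Dual feasibility on the basic columns requires 1·y_flour + 2·y_oven time = 15, 3·y_flour + 3·y_oven time = 36.
→ y_flour = 9 and y_oven time = 3.
Δz = y_flour·Δb = 9 × (1) = 9, so new z* = 1482 + 9 = 1491.

1491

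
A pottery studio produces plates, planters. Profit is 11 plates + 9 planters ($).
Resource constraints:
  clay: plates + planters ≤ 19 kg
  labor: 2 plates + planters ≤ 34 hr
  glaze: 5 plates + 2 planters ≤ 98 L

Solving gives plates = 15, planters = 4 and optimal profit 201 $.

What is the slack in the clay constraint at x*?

clay used = 1·15 + 1·4 = 19; slack = 19 − 19 = 0.

0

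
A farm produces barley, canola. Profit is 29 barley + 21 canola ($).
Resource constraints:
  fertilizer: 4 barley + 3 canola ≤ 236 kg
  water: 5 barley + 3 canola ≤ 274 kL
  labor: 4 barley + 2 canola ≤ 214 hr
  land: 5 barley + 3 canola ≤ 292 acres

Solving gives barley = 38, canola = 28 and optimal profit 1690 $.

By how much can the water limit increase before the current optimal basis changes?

Binding constraints: fertilizer, water. The basis is B = [[4,3],[5,3]] with det -3.
Per unit increase in water, x* moves by d = (1, -1.3333).
The basis stays optimal until labor becomes binding; allowable increase = 4.5 kL.

4.5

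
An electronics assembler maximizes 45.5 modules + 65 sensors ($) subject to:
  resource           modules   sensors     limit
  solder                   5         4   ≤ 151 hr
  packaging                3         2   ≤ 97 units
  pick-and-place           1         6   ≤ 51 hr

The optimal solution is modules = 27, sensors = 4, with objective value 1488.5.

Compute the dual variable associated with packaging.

Check each constraint at x*: solder 151/151 (tight); packaging 89/97 (slack 8); pick-and-place 51/51 (tight).
Since packaging is not tight, its dual is 0.
Dual feasibility on the basic columns requires 5·y_solder + 1·y_pick-and-place = 45.5, 4·y_solder + 6·y_pick-and-place = 65.
→ y_solder = 8 and y_pick-and-place = 5.5.
Shadow price of packaging = 0.

0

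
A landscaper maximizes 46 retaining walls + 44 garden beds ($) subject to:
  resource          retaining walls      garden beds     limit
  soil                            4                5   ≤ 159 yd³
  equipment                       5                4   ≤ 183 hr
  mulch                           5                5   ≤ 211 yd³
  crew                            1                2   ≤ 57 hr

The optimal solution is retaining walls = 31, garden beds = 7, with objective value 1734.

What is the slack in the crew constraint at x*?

12

crew used = 1·31 + 2·7 = 45; slack = 57 − 45 = 12.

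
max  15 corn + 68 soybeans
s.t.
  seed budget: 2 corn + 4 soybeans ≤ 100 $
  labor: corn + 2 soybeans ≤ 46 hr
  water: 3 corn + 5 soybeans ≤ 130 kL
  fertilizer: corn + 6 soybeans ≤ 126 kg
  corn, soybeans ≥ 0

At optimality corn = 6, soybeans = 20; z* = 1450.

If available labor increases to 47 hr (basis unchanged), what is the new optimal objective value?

Check each constraint at x*: seed budget 92/100 (slack 8); labor 46/46 (tight); water 118/130 (slack 12); fertilizer 126/126 (tight).
Since seed budget, water are not tight, their duals are 0.
The binding rows give the dual system: 1·y_labor + 1·y_fertilizer = 15 and 2·y_labor + 6·y_fertilizer = 68.
Solving: y_labor = 5.5, y_fertilizer = 9.5.
Δz = y_labor·Δb = 5.5 × (1) = 5.5, so new z* = 1450 + 5.5 = 1455.5.

1455.5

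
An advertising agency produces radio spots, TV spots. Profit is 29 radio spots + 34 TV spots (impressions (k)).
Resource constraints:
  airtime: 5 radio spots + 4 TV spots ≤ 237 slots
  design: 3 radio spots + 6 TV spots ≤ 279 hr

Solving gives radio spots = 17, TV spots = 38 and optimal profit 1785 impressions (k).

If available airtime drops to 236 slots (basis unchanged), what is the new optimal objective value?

1781

At the optimum: airtime uses 237 of 237 (binding); design uses 279 of 279 (binding).
The binding rows give the dual system: 5·y_airtime + 3·y_design = 29 and 4·y_airtime + 6·y_design = 34.
This yields shadow prices y_airtime = 4, y_design = 3.
Δz = y_airtime·Δb = 4 × (-1) = -4, so new z* = 1785 − 4 = 1781.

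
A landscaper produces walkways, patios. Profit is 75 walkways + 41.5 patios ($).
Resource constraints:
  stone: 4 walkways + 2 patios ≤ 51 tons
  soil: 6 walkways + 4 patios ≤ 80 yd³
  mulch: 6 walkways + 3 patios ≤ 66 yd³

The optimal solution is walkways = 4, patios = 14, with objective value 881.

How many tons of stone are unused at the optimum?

stone used = 4·4 + 2·14 = 44; slack = 51 − 44 = 7.

7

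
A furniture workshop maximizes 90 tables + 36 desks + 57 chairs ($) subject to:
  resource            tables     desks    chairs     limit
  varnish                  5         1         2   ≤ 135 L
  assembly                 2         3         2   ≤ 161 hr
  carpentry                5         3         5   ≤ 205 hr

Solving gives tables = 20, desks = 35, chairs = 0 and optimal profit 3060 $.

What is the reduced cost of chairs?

-6

Check each constraint at x*: varnish 135/135 (tight); assembly 145/161 (slack 16); carpentry 205/205 (tight).
Since assembly is not tight, its dual is 0.
From A_Bᵀ y = c: 5·y_varnish + 5·y_carpentry = 90; 1·y_varnish + 3·y_carpentry = 36.
→ y_varnish = 9 and y_carpentry = 9.
Reduced cost of chairs: c₃ − yᵀa₃ = 57 − (9·2 + 9·5) = 57 − 63 = -6.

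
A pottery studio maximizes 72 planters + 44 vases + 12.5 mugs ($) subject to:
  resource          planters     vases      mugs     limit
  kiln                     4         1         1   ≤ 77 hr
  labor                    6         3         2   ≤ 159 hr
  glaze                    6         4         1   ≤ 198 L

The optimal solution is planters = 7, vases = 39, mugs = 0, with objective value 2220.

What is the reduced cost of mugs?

Binding: labor and glaze. Non-binding: kiln (10 unused).
Slack constraints have shadow price 0 (complementary slackness).
Dual feasibility on the basic columns requires 6·y_labor + 6·y_glaze = 72, 3·y_labor + 4·y_glaze = 44.
This yields shadow prices y_labor = 4, y_glaze = 8.
Reduced cost of mugs: c₃ − yᵀa₃ = 12.5 − (4·2 + 8·1) = 12.5 − 16 = -3.5.

-3.5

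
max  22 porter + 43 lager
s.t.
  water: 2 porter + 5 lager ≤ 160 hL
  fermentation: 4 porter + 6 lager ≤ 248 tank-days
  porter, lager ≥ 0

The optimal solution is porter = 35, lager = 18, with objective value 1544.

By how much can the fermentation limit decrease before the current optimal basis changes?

56

Binding constraints: water, fermentation. The basis is B = [[2,5],[4,6]] with det -8.
Per unit decrease in fermentation, x* moves by d = (-0.625, 0.25).
The basis stays optimal until porter reaches 0; allowable decrease = 56 tank-days.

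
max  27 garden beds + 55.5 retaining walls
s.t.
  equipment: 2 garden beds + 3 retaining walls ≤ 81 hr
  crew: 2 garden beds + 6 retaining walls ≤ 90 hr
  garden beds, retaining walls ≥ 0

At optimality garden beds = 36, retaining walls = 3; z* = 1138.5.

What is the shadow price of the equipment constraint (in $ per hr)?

Both equipment and crew are binding at x*.
The binding rows give the dual system: 2·y_equipment + 2·y_crew = 27 and 3·y_equipment + 6·y_crew = 55.5.
This yields shadow prices y_equipment = 8.5, y_crew = 5.
Shadow price of equipment = 8.5.

8.5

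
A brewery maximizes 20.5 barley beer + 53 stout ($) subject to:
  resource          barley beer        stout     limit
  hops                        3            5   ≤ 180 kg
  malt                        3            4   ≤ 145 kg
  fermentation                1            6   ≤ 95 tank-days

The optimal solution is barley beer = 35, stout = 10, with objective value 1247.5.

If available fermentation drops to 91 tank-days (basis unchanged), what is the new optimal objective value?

1225.5

At the optimum: hops uses 155 of 180 (slack = 25); malt uses 145 of 145 (binding); fermentation uses 95 of 95 (binding).
Slack constraints have shadow price 0 (complementary slackness).
Dual feasibility on the basic columns requires 3·y_malt + 1·y_fermentation = 20.5, 4·y_malt + 6·y_fermentation = 53.
This yields shadow prices y_malt = 5, y_fermentation = 5.5.
Δz = y_fermentation·Δb = 5.5 × (-4) = -22, so new z* = 1247.5 − 22 = 1225.5.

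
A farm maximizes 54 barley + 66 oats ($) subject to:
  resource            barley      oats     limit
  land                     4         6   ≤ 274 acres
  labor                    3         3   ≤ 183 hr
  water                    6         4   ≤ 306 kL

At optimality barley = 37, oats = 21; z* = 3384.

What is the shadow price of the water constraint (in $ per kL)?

Binding: land and water. Non-binding: labor (9 unused).
Slack constraints have shadow price 0 (complementary slackness).
From A_Bᵀ y = c: 4·y_land + 6·y_water = 54; 6·y_land + 4·y_water = 66.
→ y_land = 9 and y_water = 3.
Shadow price of water = 3.

3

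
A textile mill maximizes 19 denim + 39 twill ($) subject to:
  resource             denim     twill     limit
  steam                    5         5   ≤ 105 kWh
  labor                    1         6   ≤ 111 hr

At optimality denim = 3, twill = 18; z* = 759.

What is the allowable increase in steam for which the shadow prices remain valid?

Binding constraints: steam, labor. The basis is B = [[5,5],[1,6]] with det 25.
Per unit increase in steam, x* moves by d = (0.24, -0.04).
The basis stays optimal until twill reaches 0; allowable increase = 450 kWh.

450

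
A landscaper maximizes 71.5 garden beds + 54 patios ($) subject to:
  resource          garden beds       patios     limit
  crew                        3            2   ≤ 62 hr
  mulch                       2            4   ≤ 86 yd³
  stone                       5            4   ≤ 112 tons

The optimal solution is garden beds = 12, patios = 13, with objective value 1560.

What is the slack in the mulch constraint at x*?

mulch used = 2·12 + 4·13 = 76; slack = 86 − 76 = 10.

10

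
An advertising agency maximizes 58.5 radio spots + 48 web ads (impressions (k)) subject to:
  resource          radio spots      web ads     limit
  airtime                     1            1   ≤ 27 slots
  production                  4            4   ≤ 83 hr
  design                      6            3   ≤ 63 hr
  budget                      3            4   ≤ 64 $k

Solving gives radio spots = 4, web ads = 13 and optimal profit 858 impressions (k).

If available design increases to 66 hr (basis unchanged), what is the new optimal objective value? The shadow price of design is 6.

876

Δb = 3, so new z* = 858 + (6)·(3) = 858 + 18 = 876.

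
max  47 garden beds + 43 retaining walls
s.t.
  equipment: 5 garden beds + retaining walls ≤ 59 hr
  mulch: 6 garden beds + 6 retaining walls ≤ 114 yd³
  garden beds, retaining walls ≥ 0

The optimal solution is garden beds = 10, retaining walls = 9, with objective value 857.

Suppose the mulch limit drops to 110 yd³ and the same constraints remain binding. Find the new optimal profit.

At the optimum: equipment uses 59 of 59 (binding); mulch uses 114 of 114 (binding).
Dual feasibility on the basic columns requires 5·y_equipment + 6·y_mulch = 47, 1·y_equipment + 6·y_mulch = 43.
This yields shadow prices y_equipment = 1, y_mulch = 7.
Δz = y_mulch·Δb = 7 × (-4) = -28, so new z* = 857 − 28 = 829.

829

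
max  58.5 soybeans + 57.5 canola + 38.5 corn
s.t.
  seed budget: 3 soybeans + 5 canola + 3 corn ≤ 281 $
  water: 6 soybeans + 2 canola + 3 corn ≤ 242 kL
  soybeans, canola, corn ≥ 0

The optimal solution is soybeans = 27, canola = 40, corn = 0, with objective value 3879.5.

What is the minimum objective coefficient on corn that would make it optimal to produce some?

43.5

Both seed budget and water are binding at x*.
From A_Bᵀ y = c: 3·y_seed budget + 6·y_water = 58.5; 5·y_seed budget + 2·y_water = 57.5.
→ y_seed budget = 9.5 and y_water = 5.
corn enters the basis when its profit ≥ yᵀa₃ = 9.5·3 + 5·3 = 43.5.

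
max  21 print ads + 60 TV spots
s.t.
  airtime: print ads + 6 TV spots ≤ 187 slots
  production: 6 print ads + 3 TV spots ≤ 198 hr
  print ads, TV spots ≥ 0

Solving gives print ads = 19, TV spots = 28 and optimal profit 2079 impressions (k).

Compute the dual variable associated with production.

Check each constraint at x*: airtime 187/187 (tight); production 198/198 (tight).
From A_Bᵀ y = c: 1·y_airtime + 6·y_production = 21; 6·y_airtime + 3·y_production = 60.
Solving: y_airtime = 9, y_production = 2.
Shadow price of production = 2.

2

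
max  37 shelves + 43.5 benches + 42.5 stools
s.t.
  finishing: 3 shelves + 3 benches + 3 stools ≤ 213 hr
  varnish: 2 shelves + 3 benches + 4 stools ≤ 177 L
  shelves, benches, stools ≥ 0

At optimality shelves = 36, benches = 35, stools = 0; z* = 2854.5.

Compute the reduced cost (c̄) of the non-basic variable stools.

-7.5

Both finishing and varnish are binding at x*.
The binding rows give the dual system: 3·y_finishing + 2·y_varnish = 37 and 3·y_finishing + 3·y_varnish = 43.5.
Solving: y_finishing = 8, y_varnish = 6.5.
Reduced cost of stools: c₃ − yᵀa₃ = 42.5 − (8·3 + 6.5·4) = 42.5 − 50 = -7.5.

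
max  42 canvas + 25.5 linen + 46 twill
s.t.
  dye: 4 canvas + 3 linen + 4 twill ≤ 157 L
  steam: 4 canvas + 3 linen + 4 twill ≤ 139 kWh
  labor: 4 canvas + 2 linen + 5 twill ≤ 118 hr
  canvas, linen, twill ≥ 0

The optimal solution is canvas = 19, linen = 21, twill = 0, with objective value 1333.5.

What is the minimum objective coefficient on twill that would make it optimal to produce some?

Check each constraint at x*: dye 139/157 (slack 18); steam 139/139 (tight); labor 118/118 (tight).
Since dye is not tight, its dual is 0.
The binding rows give the dual system: 4·y_steam + 4·y_labor = 42 and 3·y_steam + 2·y_labor = 25.5.
→ y_steam = 4.5 and y_labor = 6.
twill enters the basis when its profit ≥ yᵀa₃ = 4.5·4 + 6·5 = 48.

48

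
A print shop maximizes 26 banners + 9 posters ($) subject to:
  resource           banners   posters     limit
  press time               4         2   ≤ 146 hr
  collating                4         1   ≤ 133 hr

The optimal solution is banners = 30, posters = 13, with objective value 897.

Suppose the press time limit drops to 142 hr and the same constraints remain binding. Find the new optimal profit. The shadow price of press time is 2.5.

887

Δb = -4, so new z* = 897 + (2.5)·(-4) = 897 − 10 = 887.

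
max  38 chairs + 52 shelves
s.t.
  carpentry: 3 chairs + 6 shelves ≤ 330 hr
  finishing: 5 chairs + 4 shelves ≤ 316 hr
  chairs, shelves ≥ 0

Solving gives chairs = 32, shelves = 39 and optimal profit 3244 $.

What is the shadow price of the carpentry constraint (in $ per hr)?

6

Check each constraint at x*: carpentry 330/330 (tight); finishing 316/316 (tight).
Dual feasibility on the basic columns requires 3·y_carpentry + 5·y_finishing = 38, 6·y_carpentry + 4·y_finishing = 52.
→ y_carpentry = 6 and y_finishing = 4.
Shadow price of carpentry = 6.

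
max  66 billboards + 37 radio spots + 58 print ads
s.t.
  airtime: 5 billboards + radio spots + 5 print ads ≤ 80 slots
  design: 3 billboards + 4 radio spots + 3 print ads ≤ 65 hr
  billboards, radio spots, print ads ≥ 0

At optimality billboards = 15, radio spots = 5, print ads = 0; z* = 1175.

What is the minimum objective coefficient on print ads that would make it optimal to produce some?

66

Both airtime and design are binding at x*.
From A_Bᵀ y = c: 5·y_airtime + 3·y_design = 66; 1·y_airtime + 4·y_design = 37.
This yields shadow prices y_airtime = 9, y_design = 7.
print ads enters the basis when its profit ≥ yᵀa₃ = 9·5 + 7·3 = 66.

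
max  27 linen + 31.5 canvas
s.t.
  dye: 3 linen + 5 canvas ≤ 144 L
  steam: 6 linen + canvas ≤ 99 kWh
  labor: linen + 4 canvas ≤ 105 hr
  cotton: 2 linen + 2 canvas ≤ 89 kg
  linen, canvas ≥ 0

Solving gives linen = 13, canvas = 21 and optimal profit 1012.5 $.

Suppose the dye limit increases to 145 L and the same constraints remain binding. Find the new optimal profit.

1018.5

Binding: dye and steam. Non-binding: labor (8 unused), cotton (21 unused).
By complementary slackness, y = 0 for the non-binding constraints.
Dual feasibility on the basic columns requires 3·y_dye + 6·y_steam = 27, 5·y_dye + 1·y_steam = 31.5.
→ y_dye = 6 and y_steam = 1.5.
Δz = y_dye·Δb = 6 × (1) = 6, so new z* = 1012.5 + 6 = 1018.5.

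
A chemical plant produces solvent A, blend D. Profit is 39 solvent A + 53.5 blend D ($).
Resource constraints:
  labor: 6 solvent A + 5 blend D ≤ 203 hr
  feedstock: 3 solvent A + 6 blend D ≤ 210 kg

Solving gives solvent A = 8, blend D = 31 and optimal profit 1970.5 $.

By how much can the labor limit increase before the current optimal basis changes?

Binding constraints: labor, feedstock. The basis is B = [[6,5],[3,6]] with det 21.
Per unit increase in labor, x* moves by d = (0.2857, -0.1429).
The basis stays optimal until blend D reaches 0; allowable increase = 217 hr.

217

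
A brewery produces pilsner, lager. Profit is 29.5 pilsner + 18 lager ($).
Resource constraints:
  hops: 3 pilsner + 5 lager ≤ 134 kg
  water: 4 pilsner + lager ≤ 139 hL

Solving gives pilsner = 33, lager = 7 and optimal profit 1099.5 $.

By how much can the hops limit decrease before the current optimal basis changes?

29.75

Binding constraints: hops, water. The basis is B = [[3,5],[4,1]] with det -17.
Per unit decrease in hops, x* moves by d = (0.0588, -0.2353).
The basis stays optimal until lager reaches 0; allowable decrease = 29.75 kg.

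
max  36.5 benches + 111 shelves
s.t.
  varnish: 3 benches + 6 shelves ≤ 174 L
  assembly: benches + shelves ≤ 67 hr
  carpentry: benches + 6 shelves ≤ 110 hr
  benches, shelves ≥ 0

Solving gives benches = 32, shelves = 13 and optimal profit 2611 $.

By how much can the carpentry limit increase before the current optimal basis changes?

Binding constraints: varnish, carpentry. The basis is B = [[3,6],[1,6]] with det 12.
Per unit increase in carpentry, x* moves by d = (-0.5, 0.25).
The basis stays optimal until benches reaches 0; allowable increase = 64 hr.

64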